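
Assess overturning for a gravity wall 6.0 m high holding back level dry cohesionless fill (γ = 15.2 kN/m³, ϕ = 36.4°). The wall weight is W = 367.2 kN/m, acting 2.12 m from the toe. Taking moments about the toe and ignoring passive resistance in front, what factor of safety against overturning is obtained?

K_a = tan²(45° − 36.4°/2) = 0.2552.
P_a = ½K_aγH² = 0.5×0.2552×15.2×6.0² = 69.81 kN/m, acting at H/3 = 2.000 m above the base.
Overturning moment M_o = P_a × H/3 = 69.81 × 2.000 = 139.6.
Resisting moment M_r = W × 2.12 = 367.2 × 2.12 = 778.5.
FS_overturning = M_r/M_o = 778.5/139.6 = 5.575.

5.58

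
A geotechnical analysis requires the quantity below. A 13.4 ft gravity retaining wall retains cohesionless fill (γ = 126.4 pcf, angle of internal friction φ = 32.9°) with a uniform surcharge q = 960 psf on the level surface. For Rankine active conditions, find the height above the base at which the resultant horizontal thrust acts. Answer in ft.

5.65 ft

K_a = 0.2960.
Triangular part P₁ = ½K_aγH² = 3359 at H/3 = 4.467 ft; rectangular part P₂ = K_a q H = 3808 at H/2 = 6.700 ft.
ȳ = (P₁·4.467 + P₂·6.700)/(P₁+P₂) = 5.653 ft.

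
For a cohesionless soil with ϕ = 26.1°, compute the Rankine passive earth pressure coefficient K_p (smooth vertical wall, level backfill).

K_p = (1 + sin φ)/(1 − sin φ) = tan²(45° + 26.1°/2) = 2.571.

2.57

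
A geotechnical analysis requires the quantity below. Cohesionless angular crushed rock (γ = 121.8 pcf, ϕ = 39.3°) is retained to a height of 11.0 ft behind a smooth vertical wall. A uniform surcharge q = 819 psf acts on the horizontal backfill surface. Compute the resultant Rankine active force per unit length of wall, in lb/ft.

K_a = tan²(45° − φ/2) = 0.2245.
Soil triangle: ½ K_a γ H² = 0.5×0.2245×121.8×11.0² = 1654 lb/ft.
Surcharge rectangle: K_a q H = 0.2245×819×11.0 = 2022 lb/ft.
Total = 1654 + 2022 = 3676 lb/ft.

3680 lb/ft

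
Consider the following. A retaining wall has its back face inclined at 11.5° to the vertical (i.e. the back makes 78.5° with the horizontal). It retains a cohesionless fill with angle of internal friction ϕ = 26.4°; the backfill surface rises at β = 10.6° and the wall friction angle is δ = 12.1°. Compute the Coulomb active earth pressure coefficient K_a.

K_a = sin²(α+φ) / [sin²α · sin(α−δ) · (1 + √{sin(φ+δ)sin(φ−β) / (sin(α−δ)sin(α+β))})²].
With α = 78.5°, φ = 26.4°, δ = 12.1°, β = 10.6°: K_a = 0.5189.

0.519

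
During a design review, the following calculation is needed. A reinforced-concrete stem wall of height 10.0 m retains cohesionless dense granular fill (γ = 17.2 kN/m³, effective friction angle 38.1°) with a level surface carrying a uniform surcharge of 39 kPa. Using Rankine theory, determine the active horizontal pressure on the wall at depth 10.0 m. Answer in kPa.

K_a = (1 − sin φ)/(1 + sin φ) = 0.2368.
σ_v = γz + q = 17.2 × 10.0 + 39 = 211.0 kPa.
σ_h = K_a σ_v = 0.2368 × 211.0 = 49.97 kPa.

50.0 kPa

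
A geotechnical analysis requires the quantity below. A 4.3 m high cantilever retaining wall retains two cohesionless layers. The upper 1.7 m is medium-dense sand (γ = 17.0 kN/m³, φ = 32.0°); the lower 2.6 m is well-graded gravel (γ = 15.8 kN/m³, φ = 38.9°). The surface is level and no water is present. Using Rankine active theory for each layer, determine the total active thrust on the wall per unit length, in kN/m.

36.9 kN/m

K_a1 = tan²(45°−32.0°/2) = 0.3073; K_a2 = tan²(45°−38.9°/2) = 0.2285.
Layer 1: σ at base = K_a1 γ₁ h₁ = 8.880 kPa; P₁ = ½×8.880×1.7 = 7.548.
Layer 2: σ_v at top = γ₁h₁ = 28.90; σ_h top = K_a2×28.90 = 6.604; σ_h base = K_a2×(28.90+15.8×2.6) = 15.99.
P₂ = ½(6.604+15.99)×2.6 = 29.38. Total P_a = 7.548+29.38 = 36.92 kN/m.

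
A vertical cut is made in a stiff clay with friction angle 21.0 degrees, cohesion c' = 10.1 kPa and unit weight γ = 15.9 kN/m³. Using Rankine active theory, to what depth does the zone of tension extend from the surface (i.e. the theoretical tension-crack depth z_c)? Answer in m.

1.85 m

K_a = tan²(45° − 21.0°/2) = 0.4724; √K_a = 0.6873.
The active pressure is zero where K_a γ z = 2c√K_a, so z_c = 2c/(γ√K_a) = 2×10.1/(15.9×0.6873) = 1.849 m.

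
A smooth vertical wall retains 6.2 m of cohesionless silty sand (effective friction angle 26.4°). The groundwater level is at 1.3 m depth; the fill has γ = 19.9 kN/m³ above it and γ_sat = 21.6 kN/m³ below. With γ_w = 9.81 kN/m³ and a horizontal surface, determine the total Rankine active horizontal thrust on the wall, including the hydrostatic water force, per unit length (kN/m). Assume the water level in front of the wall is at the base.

227 kN/m

K_a = tan²(45° − φ/2) = 0.3844.
γ' = 21.6 − 9.81 = 11.79 kN/m³. Depth below WT = 4.9 m.
σ'_h at WT = K_a γ d_w = 9.945 kPa; at base = 9.945 + K_a γ' × 4.9 = 32.15 kPa.
P₁ (0–1.3 m) = ½×9.945×1.3 = 6.464. P₂ (1.3–6.2 m) = ½(9.945+32.15)×4.9 = 103.1.
P_w = ½ γ_w h₂² = 0.5×9.81×4.9² = 117.8. Total = 6.464+103.1+117.8 = 227.4 kN/m.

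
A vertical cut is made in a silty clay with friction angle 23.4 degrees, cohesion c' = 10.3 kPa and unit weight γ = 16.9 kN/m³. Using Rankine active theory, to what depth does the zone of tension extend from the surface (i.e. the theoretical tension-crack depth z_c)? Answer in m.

1.86 m

K_a = tan²(45° − 23.4°/2) = 0.4315; √K_a = 0.6569.
The active pressure is zero where K_a γ z = 2c√K_a, so z_c = 2c/(γ√K_a) = 2×10.3/(16.9×0.6569) = 1.856 m.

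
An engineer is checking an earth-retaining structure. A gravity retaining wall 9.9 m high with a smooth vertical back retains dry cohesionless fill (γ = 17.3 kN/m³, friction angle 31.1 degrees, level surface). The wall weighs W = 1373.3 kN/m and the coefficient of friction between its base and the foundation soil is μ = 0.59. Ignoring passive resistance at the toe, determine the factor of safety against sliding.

K_a = tan²(45° − 31.1°/2) = 0.3188.
P_a = ½K_aγH² = 0.5×0.3188×17.3×9.9² = 270.3 kN/m, acting at H/3 = 3.300 m above the base.
FS_sliding = μW / P_a = 0.59×1373.3 / 270.3 = 2.998.

3.00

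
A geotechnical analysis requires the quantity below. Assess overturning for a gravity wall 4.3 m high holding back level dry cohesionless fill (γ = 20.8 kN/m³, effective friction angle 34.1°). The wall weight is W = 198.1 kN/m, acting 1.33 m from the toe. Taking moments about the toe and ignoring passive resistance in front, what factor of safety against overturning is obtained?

K_a = tan²(45° − 34.1°/2) = 0.2815.
P_a = ½K_aγH² = 0.5×0.2815×20.8×4.3² = 54.14 kN/m, acting at H/3 = 1.433 m above the base.
Overturning moment M_o = P_a × H/3 = 54.14 × 1.433 = 77.60.
Resisting moment M_r = W × 1.33 = 198.1 × 1.33 = 263.5.
FS_overturning = M_r/M_o = 263.5/77.60 = 3.395.

3.40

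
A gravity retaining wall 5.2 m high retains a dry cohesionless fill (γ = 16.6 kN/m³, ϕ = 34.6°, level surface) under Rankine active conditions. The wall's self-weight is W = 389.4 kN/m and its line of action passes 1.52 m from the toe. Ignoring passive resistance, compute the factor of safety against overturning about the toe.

5.52

K_a = tan²(45° − 34.6°/2) = 0.2756.
P_a = ½K_aγH² = 0.5×0.2756×16.6×5.2² = 61.86 kN/m, acting at H/3 = 1.733 m above the base.
Overturning moment M_o = P_a × H/3 = 61.86 × 1.733 = 107.2.
Resisting moment M_r = W × 1.52 = 389.4 × 1.52 = 591.9.
FS_overturning = M_r/M_o = 591.9/107.2 = 5.520.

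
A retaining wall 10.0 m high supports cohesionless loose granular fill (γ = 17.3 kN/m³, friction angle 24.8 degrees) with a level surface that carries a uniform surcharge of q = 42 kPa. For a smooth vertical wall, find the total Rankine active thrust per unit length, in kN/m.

526 kN/m

K_a = tan²(45° − φ/2) = 0.4090.
Soil triangle: ½ K_a γ H² = 0.5×0.4090×17.3×10.0² = 353.8 kN/m.
Surcharge rectangle: K_a q H = 0.4090×42×10.0 = 171.8 kN/m.
Total = 353.8 + 171.8 = 525.6 kN/m.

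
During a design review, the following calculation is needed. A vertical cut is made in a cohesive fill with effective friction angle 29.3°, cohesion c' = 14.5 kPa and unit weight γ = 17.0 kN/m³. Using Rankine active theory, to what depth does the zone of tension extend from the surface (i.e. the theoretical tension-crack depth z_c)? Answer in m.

2.91 m

K_a = tan²(45° − 29.3°/2) = 0.3428; √K_a = 0.5855.
The active pressure is zero where K_a γ z = 2c√K_a, so z_c = 2c/(γ√K_a) = 2×14.5/(17.0×0.5855) = 2.913 m.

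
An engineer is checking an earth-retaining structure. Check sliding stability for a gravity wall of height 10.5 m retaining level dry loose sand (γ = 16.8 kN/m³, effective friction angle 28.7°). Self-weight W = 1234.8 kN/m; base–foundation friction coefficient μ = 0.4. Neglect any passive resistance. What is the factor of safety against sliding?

1.52

K_a = tan²(45° − 28.7°/2) = 0.3511.
P_a = ½K_aγH² = 0.5×0.3511×16.8×10.5² = 325.2 kN/m, acting at H/3 = 3.500 m above the base.
FS_sliding = μW / P_a = 0.4×1234.8 / 325.2 = 1.519.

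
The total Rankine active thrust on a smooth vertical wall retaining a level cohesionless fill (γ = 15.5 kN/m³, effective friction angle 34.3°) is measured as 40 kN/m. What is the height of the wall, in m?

K_a = 0.2792. P_a = ½ K_a γ H² ⇒ H = √(2P_a/(K_a γ)).
H = √(2×40/(0.2792×15.5)) = 4.300 m.

4.30 m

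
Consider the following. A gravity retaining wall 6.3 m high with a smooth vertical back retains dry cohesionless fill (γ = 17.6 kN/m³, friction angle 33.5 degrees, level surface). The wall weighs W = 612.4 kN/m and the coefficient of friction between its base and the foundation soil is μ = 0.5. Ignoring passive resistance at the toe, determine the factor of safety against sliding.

K_a = tan²(45° − 33.5°/2) = 0.2887.
P_a = ½K_aγH² = 0.5×0.2887×17.6×6.3² = 100.8 kN/m, acting at H/3 = 2.100 m above the base.
FS_sliding = μW / P_a = 0.5×612.4 / 100.8 = 3.037.

3.04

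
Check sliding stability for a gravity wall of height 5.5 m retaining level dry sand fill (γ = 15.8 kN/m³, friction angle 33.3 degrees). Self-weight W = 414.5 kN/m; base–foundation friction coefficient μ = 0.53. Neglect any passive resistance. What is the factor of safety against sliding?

K_a = tan²(45° − 33.3°/2) = 0.2911.
P_a = ½K_aγH² = 0.5×0.2911×15.8×5.5² = 69.57 kN/m, acting at H/3 = 1.833 m above the base.
FS_sliding = μW / P_a = 0.53×414.5 / 69.57 = 3.158.

3.16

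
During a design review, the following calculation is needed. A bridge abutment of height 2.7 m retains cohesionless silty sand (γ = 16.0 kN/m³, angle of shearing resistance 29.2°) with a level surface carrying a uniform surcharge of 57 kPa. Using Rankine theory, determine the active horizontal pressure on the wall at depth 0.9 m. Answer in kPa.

24.6 kPa

K_a = (1 − sin φ)/(1 + sin φ) = 0.3442.
σ_v = γz + q = 16.0 × 0.9 + 57 = 71.40 kPa.
σ_h = K_a σ_v = 0.3442 × 71.40 = 24.58 kPa.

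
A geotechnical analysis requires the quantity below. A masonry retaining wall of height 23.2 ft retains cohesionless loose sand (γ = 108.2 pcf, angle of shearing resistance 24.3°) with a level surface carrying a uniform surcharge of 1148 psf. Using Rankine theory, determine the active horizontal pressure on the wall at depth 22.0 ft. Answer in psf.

1470 psf

K_a = (1 − sin φ)/(1 + sin φ) = 0.4169.
σ_v = γz + q = 108.2 × 22.0 + 1148 = 3528 psf.
σ_h = K_a σ_v = 0.4169 × 3528 = 1471 psf.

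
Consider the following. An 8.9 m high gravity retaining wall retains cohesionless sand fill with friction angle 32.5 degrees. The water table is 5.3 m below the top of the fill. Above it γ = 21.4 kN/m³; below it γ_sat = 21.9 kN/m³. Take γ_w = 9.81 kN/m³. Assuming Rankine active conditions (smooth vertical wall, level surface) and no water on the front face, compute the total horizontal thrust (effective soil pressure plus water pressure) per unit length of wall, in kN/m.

301 kN/m

K_a = tan²(45° − φ/2) = 0.3010.
γ' = 21.9 − 9.81 = 12.09 kN/m³. Depth below WT = 3.6 m.
σ'_h at WT = K_a γ d_w = 34.14 kPa; at base = 34.14 + K_a γ' × 3.6 = 47.24 kPa.
P₁ (0–5.3 m) = ½×34.14×5.3 = 90.46. P₂ (5.3–8.9 m) = ½(34.14+47.24)×3.6 = 146.5.
P_w = ½ γ_w h₂² = 0.5×9.81×3.6² = 63.57. Total = 90.46+146.5+63.57 = 300.5 kN/m.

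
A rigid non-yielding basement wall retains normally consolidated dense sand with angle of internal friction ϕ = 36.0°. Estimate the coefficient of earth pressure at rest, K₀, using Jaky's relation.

K₀ = 1 − sin φ' = 1 − sin 36.0° = 0.4122.

0.412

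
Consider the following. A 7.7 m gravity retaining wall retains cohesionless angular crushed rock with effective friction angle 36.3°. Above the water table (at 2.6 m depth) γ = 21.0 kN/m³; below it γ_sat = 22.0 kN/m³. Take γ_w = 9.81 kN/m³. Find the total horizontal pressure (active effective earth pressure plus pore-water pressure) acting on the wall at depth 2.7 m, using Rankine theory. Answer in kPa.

K_a = (1 − sin φ)/(1 + sin φ) = 0.2563.
γ' = 22.0 − 9.81 = 12.19 kN/m³.
Effective vertical stress at 2.7 m: σ'_v = 21.0×2.6 + 12.19×0.100 = 55.82 kPa.
σ'_h = K_a σ'_v = 0.2563 × 55.82 = 14.30 kPa; u = γ_w × 0.100 = 0.9810 kPa.
Total σ_h = 14.30 + 0.9810 = 15.29 kPa.

15.3 kPa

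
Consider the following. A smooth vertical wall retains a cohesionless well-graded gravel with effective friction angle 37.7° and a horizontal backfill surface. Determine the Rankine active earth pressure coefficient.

K_a = tan²(45° − φ/2) = tan²(26.15°) = 0.2411.

0.241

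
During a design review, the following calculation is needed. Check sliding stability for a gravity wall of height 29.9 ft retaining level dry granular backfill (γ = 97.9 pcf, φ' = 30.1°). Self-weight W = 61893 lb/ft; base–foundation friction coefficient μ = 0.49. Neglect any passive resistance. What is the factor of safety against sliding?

K_a = tan²(45° − 30.1°/2) = 0.3320.
P_a = ½K_aγH² = 0.5×0.3320×97.9×29.9² = 14530 lb/ft, acting at H/3 = 9.967 ft above the base.
FS_sliding = μW / P_a = 0.49×61893 / 14530 = 2.087.

2.09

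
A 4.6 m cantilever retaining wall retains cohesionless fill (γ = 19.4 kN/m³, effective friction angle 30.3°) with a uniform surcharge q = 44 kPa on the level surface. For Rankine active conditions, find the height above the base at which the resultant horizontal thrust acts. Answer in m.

K_a = 0.3293.
Triangular part P₁ = ½K_aγH² = 67.59 at H/3 = 1.533 m; rectangular part P₂ = K_a q H = 66.65 at H/2 = 2.300 m.
ȳ = (P₁·1.533 + P₂·2.300)/(P₁+P₂) = 1.914 m.

1.91 m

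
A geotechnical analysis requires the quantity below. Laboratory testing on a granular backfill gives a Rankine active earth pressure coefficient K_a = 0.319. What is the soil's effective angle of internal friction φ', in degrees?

31.1°

K_a = tan²(45° − φ/2) ⇒ 45° − φ/2 = arctan(√0.319) = 29.46°.
φ = 2(45° − 29.46°) = 31.08°.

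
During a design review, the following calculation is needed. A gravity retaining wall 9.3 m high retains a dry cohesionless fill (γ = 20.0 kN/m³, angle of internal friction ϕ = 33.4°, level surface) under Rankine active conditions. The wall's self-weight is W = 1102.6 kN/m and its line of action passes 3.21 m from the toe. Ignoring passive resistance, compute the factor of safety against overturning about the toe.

4.55

K_a = tan²(45° − 33.4°/2) = 0.2899.
P_a = ½K_aγH² = 0.5×0.2899×20.0×9.3² = 250.8 kN/m, acting at H/3 = 3.100 m above the base.
Overturning moment M_o = P_a × H/3 = 250.8 × 3.100 = 777.3.
Resisting moment M_r = W × 3.21 = 1102.6 × 3.21 = 3539.
FS_overturning = M_r/M_o = 3539/777.3 = 4.553.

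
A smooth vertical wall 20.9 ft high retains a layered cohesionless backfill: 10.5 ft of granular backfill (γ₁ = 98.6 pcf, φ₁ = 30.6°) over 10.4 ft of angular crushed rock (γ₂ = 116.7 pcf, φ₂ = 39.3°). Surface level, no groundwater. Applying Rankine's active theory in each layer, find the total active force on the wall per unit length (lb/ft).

5600 lb/ft

K_a1 = tan²(45°−30.6°/2) = 0.3253; K_a2 = tan²(45°−39.3°/2) = 0.2245.
Layer 1: σ at base = K_a1 γ₁ h₁ = 336.8 psf; P₁ = ½×336.8×10.5 = 1768.
Layer 2: σ_v at top = γ₁h₁ = 1035; σ_h top = K_a2×1035 = 232.4; σ_h base = K_a2×(1035+116.7×10.4) = 504.8.
P₂ = ½(232.4+504.8)×10.4 = 3833. Total P_a = 1768+3833 = 5602 lb/ft.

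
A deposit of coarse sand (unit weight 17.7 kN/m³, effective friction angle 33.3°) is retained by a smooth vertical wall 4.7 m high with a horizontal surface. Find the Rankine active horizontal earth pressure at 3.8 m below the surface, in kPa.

19.6 kPa

K_a = (1 − sin φ)/(1 + sin φ) = 0.2911.
σ_h = K_a γ z = 0.2911 × 17.7 × 3.8 = 19.58 kPa.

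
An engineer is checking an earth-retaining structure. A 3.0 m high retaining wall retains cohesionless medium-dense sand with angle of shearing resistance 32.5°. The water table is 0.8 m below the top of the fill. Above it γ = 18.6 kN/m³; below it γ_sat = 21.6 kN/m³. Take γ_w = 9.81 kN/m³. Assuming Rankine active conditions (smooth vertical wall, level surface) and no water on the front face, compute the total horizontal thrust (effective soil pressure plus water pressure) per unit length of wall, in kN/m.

K_a = tan²(45° − φ/2) = 0.3010.
γ' = 21.6 − 9.81 = 11.79 kN/m³. Depth below WT = 2.2 m.
σ'_h at WT = K_a γ d_w = 4.479 kPa; at base = 4.479 + K_a γ' × 2.2 = 12.29 kPa.
P₁ (0–0.8 m) = ½×4.479×0.8 = 1.791. P₂ (0.8–3.0 m) = ½(4.479+12.29)×2.2 = 18.44.
P_w = ½ γ_w h₂² = 0.5×9.81×2.2² = 23.74. Total = 1.791+18.44+23.74 = 43.97 kN/m.

44.0 kN/m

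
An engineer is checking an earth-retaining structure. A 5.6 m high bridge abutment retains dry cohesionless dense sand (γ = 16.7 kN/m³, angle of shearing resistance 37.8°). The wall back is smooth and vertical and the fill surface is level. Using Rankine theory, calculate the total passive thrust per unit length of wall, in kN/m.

K_p = tan²(45° + φ/2) = 4.167.
P_p = ½ K_p γ H² = 0.5 × 4.167 × 16.7 × 5.6² = 1091 kN/m.

1090 kN/m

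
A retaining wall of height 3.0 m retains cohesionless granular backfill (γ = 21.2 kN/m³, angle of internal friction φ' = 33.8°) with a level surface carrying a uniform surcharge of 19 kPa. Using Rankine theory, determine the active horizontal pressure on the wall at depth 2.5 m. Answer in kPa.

K_a = (1 − sin φ)/(1 + sin φ) = 0.2851.
σ_v = γz + q = 21.2 × 2.5 + 19 = 72.00 kPa.
σ_h = K_a σ_v = 0.2851 × 72.00 = 20.53 kPa.

20.5 kPa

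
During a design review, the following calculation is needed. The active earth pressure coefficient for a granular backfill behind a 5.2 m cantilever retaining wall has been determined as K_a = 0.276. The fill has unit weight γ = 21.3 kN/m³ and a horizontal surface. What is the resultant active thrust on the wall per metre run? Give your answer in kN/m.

P = ½ K_a γ H² = 0.5 × 0.276 × 21.3 × 5.2² = 79.48 kN/m.

79.5 kN/m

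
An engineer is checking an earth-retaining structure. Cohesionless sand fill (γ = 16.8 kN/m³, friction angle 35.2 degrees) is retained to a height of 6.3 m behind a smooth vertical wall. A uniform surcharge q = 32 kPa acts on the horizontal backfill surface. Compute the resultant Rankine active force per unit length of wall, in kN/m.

K_a = tan²(45° − φ/2) = 0.2687.
Soil triangle: ½ K_a γ H² = 0.5×0.2687×16.8×6.3² = 89.58 kN/m.
Surcharge rectangle: K_a q H = 0.2687×32×6.3 = 54.17 kN/m.
Total = 89.58 + 54.17 = 143.7 kN/m.

144 kN/m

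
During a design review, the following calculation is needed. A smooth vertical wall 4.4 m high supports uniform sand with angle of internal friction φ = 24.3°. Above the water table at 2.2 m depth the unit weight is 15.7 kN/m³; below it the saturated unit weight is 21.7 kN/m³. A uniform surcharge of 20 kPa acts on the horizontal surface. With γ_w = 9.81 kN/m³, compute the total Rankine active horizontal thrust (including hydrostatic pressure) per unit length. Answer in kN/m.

120 kN/m

K_a = tan²(45° − φ/2) = 0.4169.
γ' = 21.7 − 9.81 = 11.89 kN/m³. h₂ = H − d_w = 2.2 m.
σ'_h: at surface K_a·q = 8.338; at WT K_a(q+γd_w) = 22.74; at base K_a(q+γd_w+γ'h₂) = 33.64 kPa.
P₁ = ½(8.338+22.74)×2.2 = 34.18; P₂ = ½(22.74+33.64)×2.2 = 62.02; P_w = ½γ_w h₂² = 23.74.
Total = 34.18+62.02+23.74 = 119.9 kN/m.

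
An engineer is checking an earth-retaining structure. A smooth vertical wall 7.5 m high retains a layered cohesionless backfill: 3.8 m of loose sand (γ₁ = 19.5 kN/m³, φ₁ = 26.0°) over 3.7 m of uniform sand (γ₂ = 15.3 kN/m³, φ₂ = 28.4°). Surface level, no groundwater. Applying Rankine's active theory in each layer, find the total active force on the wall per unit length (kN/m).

K_a1 = tan²(45°−26.0°/2) = 0.3905; K_a2 = tan²(45°−28.4°/2) = 0.3554.
Layer 1: σ at base = K_a1 γ₁ h₁ = 28.93 kPa; P₁ = ½×28.93×3.8 = 54.97.
Layer 2: σ_v at top = γ₁h₁ = 74.10; σ_h top = K_a2×74.10 = 26.33; σ_h base = K_a2×(74.10+15.3×3.7) = 46.45.
P₂ = ½(26.33+46.45)×3.7 = 134.6. Total P_a = 54.97+134.6 = 189.6 kN/m.

190 kN/m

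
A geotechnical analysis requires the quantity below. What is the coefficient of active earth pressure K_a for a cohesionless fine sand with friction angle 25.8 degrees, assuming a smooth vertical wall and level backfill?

0.394

K_a = tan²(45° − φ/2) = tan²(32.10°) = 0.3935.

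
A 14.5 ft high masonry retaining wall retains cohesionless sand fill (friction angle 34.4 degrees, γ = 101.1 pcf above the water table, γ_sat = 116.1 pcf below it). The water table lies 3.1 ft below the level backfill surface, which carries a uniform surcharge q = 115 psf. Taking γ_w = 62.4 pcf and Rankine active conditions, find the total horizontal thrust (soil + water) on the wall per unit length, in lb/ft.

6620 lb/ft

K_a = tan²(45° − φ/2) = 0.2780.
γ' = 116.1 − 62.4 = 53.70 pcf. h₂ = H − d_w = 11.4 ft.
σ'_h: at surface K_a·q = 31.97; at WT K_a(q+γd_w) = 119.1; at base K_a(q+γd_w+γ'h₂) = 289.3 psf.
P₁ = ½(31.97+119.1)×3.1 = 234.1; P₂ = ½(119.1+289.3)×11.4 = 2328; P_w = ½γ_w h₂² = 4055.
Total = 234.1+2328+4055 = 6617 lb/ft.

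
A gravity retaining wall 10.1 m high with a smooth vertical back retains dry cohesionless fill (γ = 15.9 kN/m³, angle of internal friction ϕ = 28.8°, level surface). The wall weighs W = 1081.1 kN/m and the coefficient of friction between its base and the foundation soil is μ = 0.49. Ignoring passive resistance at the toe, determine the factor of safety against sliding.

1.87

K_a = tan²(45° − 28.8°/2) = 0.3498.
P_a = ½K_aγH² = 0.5×0.3498×15.9×10.1² = 283.6 kN/m, acting at H/3 = 3.367 m above the base.
FS_sliding = μW / P_a = 0.49×1081.1 / 283.6 = 1.868.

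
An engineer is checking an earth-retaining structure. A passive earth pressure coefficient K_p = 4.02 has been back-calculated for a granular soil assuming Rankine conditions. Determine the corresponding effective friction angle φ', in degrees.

K_p = (1+sin φ)/(1−sin φ) ⇒ sin φ = (K_p − 1)/(K_p + 1) = 0.6016.
φ = arcsin(0.6016) = 36.98°.

37.0°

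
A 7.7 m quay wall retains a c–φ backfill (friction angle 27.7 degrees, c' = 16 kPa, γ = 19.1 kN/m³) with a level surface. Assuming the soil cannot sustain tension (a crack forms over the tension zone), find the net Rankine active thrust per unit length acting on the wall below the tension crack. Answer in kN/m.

84.7 kN/m

K_a = 0.3653; √K_a = 0.6044.
Tension-crack depth z_c = 2c/(γ√K_a) = 2×16/(19.1×0.6044) = 2.772 m.
σ_a at base = K_a γ H − 2c√K_a = 0.3653×19.1×7.7 − 2×16×0.6044 = 34.39 kPa.
P_a = ½ × 34.39 × (H − z_c) = 0.5×34.39×4.928 = 84.73 kN/m.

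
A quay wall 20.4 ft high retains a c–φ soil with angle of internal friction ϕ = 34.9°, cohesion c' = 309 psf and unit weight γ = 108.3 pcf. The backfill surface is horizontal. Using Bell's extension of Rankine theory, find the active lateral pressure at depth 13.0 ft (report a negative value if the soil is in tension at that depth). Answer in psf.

60.8 psf

K_a = (1 − sin φ)/(1 + sin φ) = 0.2721.
σ_a = K_a γ z − 2c√K_a = 0.2721×108.3×13.0 − 2×309×0.5217 = 60.76 psf.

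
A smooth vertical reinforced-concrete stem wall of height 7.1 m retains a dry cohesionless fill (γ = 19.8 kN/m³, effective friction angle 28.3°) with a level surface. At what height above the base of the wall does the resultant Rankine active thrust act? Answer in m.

K_a = 0.3568.
The pressure distribution is triangular, so the resultant acts at H/3 above the base = 7.1/3 = 2.367 m.

2.37 m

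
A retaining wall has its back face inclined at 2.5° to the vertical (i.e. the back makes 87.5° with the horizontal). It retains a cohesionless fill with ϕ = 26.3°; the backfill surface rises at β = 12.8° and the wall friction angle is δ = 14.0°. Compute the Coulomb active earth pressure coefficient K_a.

K_a = sin²(α+φ) / [sin²α · sin(α−δ) · (1 + √{sin(φ+δ)sin(φ−β) / (sin(α−δ)sin(α+β))})²].
With α = 87.5°, φ = 26.3°, δ = 14.0°, β = 12.8°: K_a = 0.4463.

0.446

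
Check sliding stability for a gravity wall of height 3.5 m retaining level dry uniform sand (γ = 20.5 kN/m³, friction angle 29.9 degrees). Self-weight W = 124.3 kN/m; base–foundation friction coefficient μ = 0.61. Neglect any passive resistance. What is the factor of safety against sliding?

1.80

K_a = tan²(45° − 29.9°/2) = 0.3347.
P_a = ½K_aγH² = 0.5×0.3347×20.5×3.5² = 42.02 kN/m, acting at H/3 = 1.167 m above the base.
FS_sliding = μW / P_a = 0.61×124.3 / 42.02 = 1.804.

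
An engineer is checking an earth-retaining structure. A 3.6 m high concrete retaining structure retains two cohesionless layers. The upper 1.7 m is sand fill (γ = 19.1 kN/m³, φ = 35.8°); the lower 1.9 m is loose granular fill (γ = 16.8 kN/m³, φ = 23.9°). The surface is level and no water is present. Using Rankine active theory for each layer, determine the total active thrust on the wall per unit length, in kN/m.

K_a1 = tan²(45°−35.8°/2) = 0.2619; K_a2 = tan²(45°−23.9°/2) = 0.4233.
Layer 1: σ at base = K_a1 γ₁ h₁ = 8.503 kPa; P₁ = ½×8.503×1.7 = 7.227.
Layer 2: σ_v at top = γ₁h₁ = 32.47; σ_h top = K_a2×32.47 = 13.75; σ_h base = K_a2×(32.47+16.8×1.9) = 27.26.
P₂ = ½(13.75+27.26)×1.9 = 38.95. Total P_a = 7.227+38.95 = 46.18 kN/m.

46.2 kN/m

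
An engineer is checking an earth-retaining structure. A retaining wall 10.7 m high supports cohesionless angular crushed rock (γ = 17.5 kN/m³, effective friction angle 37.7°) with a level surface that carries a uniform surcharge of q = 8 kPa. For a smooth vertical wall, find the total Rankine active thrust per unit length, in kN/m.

K_a = tan²(45° − φ/2) = 0.2411.
Soil triangle: ½ K_a γ H² = 0.5×0.2411×17.5×10.7² = 241.5 kN/m.
Surcharge rectangle: K_a q H = 0.2411×8×10.7 = 20.63 kN/m.
Total = 241.5 + 20.63 = 262.1 kN/m.

262 kN/m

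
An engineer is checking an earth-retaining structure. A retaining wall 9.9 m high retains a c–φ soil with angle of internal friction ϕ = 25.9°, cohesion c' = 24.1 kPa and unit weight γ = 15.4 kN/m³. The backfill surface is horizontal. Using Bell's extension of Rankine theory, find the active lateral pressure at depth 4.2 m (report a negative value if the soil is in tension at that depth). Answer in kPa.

-4.82 kPa

K_a = (1 − sin φ)/(1 + sin φ) = 0.3920.
σ_a = K_a γ z − 2c√K_a = 0.3920×15.4×4.2 − 2×24.1×0.6261 = -4.824 kPa.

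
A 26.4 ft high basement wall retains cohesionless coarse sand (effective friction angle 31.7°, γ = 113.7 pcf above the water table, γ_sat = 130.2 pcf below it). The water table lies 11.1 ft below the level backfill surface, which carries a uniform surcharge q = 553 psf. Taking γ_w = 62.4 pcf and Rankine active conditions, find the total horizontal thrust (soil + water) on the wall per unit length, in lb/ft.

22500 lb/ft

K_a = tan²(45° − φ/2) = 0.3111.
γ' = 130.2 − 62.4 = 67.80 pcf. h₂ = H − d_w = 15.3 ft.
σ'_h: at surface K_a·q = 172.0; at WT K_a(q+γd_w) = 564.6; at base K_a(q+γd_w+γ'h₂) = 887.3 psf.
P₁ = ½(172.0+564.6)×11.1 = 4088; P₂ = ½(564.6+887.3)×15.3 = 11110; P_w = ½γ_w h₂² = 7304.
Total = 4088+11110+7304 = 22500 lb/ft.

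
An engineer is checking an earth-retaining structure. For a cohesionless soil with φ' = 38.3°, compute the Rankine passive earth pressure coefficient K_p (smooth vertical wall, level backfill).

K_p = (1 + sin φ)/(1 − sin φ) = tan²(45° + 38.3°/2) = 4.260.

4.26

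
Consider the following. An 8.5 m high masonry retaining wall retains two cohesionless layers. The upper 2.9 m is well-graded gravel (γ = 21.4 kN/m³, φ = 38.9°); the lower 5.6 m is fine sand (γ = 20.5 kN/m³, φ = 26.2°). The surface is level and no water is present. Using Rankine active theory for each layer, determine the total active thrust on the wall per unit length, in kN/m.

280 kN/m

K_a1 = tan²(45°−38.9°/2) = 0.2285; K_a2 = tan²(45°−26.2°/2) = 0.3874.
Layer 1: σ at base = K_a1 γ₁ h₁ = 14.18 kPa; P₁ = ½×14.18×2.9 = 20.56.
Layer 2: σ_v at top = γ₁h₁ = 62.06; σ_h top = K_a2×62.06 = 24.04; σ_h base = K_a2×(62.06+20.5×5.6) = 68.52.
P₂ = ½(24.04+68.52)×5.6 = 259.2. Total P_a = 20.56+259.2 = 279.8 kN/m.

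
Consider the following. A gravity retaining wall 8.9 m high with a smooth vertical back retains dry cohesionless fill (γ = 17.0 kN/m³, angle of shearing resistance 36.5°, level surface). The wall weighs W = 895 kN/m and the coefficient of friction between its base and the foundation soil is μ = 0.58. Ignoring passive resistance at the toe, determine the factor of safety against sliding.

3.03

K_a = tan²(45° − 36.5°/2) = 0.2541.
P_a = ½K_aγH² = 0.5×0.2541×17.0×8.9² = 171.1 kN/m, acting at H/3 = 2.967 m above the base.
FS_sliding = μW / P_a = 0.58×895 / 171.1 = 3.035.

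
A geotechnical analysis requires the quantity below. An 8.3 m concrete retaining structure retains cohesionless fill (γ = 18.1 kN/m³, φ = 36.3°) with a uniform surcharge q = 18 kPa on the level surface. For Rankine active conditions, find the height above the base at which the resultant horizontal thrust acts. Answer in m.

3.03 m

K_a = 0.2563.
Triangular part P₁ = ½K_aγH² = 159.8 at H/3 = 2.767 m; rectangular part P₂ = K_a q H = 38.29 at H/2 = 4.150 m.
ȳ = (P₁·2.767 + P₂·4.150)/(P₁+P₂) = 3.034 m.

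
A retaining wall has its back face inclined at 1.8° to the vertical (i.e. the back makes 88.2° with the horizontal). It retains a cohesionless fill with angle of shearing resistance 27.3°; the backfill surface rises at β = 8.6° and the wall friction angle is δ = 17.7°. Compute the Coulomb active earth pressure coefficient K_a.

0.389

K_a = sin²(α+φ) / [sin²α · sin(α−δ) · (1 + √{sin(φ+δ)sin(φ−β) / (sin(α−δ)sin(α+β))})²].
With α = 88.2°, φ = 27.3°, δ = 17.7°, β = 8.6°: K_a = 0.3885.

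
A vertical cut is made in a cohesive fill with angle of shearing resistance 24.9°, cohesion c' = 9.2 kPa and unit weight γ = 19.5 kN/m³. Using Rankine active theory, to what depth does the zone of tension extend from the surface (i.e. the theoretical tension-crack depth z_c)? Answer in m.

1.48 m

K_a = tan²(45° − 24.9°/2) = 0.4074; √K_a = 0.6383.
The active pressure is zero where K_a γ z = 2c√K_a, so z_c = 2c/(γ√K_a) = 2×9.2/(19.5×0.6383) = 1.478 m.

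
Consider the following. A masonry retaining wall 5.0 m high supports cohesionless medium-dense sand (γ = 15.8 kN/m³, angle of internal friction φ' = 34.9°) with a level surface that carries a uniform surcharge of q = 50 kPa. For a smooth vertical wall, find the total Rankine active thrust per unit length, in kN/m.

K_a = tan²(45° − φ/2) = 0.2721.
Soil triangle: ½ K_a γ H² = 0.5×0.2721×15.8×5.0² = 53.75 kN/m.
Surcharge rectangle: K_a q H = 0.2721×50×5.0 = 68.04 kN/m.
Total = 53.75 + 68.04 = 121.8 kN/m.

122 kN/m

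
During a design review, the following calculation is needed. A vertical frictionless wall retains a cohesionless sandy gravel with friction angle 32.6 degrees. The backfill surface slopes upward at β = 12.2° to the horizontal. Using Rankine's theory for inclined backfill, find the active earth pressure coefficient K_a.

0.320

K_a = cos β · (cos β − √(cos²β − cos²φ)) / (cos β + √(cos²β − cos²φ)).
cos β = 0.9774, cos φ = 0.8425, √(cos²β − cos²φ) = 0.4956.
K_a = 0.9774 × (0.9774 − 0.4956)/(0.9774 + 0.4956) = 0.3197.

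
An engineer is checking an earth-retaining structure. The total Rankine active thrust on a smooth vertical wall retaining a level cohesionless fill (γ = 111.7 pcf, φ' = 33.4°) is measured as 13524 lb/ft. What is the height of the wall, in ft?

K_a = 0.2899. P_a = ½ K_a γ H² ⇒ H = √(2P_a/(K_a γ)).
H = √(2×13524/(0.2899×111.7)) = 28.90 ft.

28.9 ft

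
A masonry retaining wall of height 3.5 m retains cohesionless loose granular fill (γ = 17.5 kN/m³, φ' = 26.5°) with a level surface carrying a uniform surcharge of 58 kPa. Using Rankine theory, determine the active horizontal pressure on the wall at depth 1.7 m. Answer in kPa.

33.6 kPa

K_a = (1 − sin φ)/(1 + sin φ) = 0.3829.
σ_v = γz + q = 17.5 × 1.7 + 58 = 87.75 kPa.
σ_h = K_a σ_v = 0.3829 × 87.75 = 33.60 kPa.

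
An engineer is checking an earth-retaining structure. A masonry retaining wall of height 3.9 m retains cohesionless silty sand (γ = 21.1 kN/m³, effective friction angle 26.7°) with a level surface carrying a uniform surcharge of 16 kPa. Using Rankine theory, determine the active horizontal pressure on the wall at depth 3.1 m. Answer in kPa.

K_a = (1 − sin φ)/(1 + sin φ) = 0.3800.
σ_v = γz + q = 21.1 × 3.1 + 16 = 81.41 kPa.
σ_h = K_a σ_v = 0.3800 × 81.41 = 30.93 kPa.

30.9 kPa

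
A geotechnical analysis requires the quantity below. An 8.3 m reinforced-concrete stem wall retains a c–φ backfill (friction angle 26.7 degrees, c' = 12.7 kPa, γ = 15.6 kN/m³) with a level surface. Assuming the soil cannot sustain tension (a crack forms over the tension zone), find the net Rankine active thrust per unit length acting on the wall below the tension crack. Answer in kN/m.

94.9 kN/m

K_a = 0.3800; √K_a = 0.6164.
Tension-crack depth z_c = 2c/(γ√K_a) = 2×12.7/(15.6×0.6164) = 2.641 m.
σ_a at base = K_a γ H − 2c√K_a = 0.3800×15.6×8.3 − 2×12.7×0.6164 = 33.54 kPa.
P_a = ½ × 33.54 × (H − z_c) = 0.5×33.54×5.659 = 94.89 kN/m.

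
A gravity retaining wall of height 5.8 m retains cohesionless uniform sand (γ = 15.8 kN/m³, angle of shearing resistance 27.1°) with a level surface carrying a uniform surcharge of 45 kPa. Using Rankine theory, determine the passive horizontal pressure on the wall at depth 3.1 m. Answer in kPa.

K_p = (1 + sin φ)/(1 − sin φ) = 2.673.
σ_v = γz + q = 15.8 × 3.1 + 45 = 93.98 kPa.
σ_h = K_p σ_v = 2.673 × 93.98 = 251.2 kPa.

251 kPa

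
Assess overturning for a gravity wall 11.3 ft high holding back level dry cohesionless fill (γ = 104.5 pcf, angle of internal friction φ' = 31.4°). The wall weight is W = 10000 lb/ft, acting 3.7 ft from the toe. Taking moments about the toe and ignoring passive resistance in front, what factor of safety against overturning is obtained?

4.68

K_a = tan²(45° − 31.4°/2) = 0.3149.
P_a = ½K_aγH² = 0.5×0.3149×104.5×11.3² = 2101 lb/ft, acting at H/3 = 3.767 ft above the base.
Overturning moment M_o = P_a × H/3 = 2101 × 3.767 = 7914.
Resisting moment M_r = W × 3.7 = 10000 × 3.7 = 37000.
FS_overturning = M_r/M_o = 37000/7914 = 4.675.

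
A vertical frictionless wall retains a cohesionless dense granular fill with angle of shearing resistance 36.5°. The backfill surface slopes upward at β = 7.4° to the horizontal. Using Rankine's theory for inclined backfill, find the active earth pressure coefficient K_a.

K_a = cos β · (cos β − √(cos²β − cos²φ)) / (cos β + √(cos²β − cos²φ)).
cos β = 0.9917, cos φ = 0.8039, √(cos²β − cos²φ) = 0.5807.
K_a = 0.9917 × (0.9917 − 0.5807)/(0.9917 + 0.5807) = 0.2592.

0.259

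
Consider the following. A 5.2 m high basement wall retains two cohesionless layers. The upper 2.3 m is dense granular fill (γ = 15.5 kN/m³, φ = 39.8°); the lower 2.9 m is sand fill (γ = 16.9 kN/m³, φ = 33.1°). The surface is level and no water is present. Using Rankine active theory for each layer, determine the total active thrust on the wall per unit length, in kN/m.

60.2 kN/m

K_a1 = tan²(45°−39.8°/2) = 0.2194; K_a2 = tan²(45°−33.1°/2) = 0.2936.
Layer 1: σ at base = K_a1 γ₁ h₁ = 7.823 kPa; P₁ = ½×7.823×2.3 = 8.996.
Layer 2: σ_v at top = γ₁h₁ = 35.65; σ_h top = K_a2×35.65 = 10.47; σ_h base = K_a2×(35.65+16.9×2.9) = 24.85.
P₂ = ½(10.47+24.85)×2.9 = 51.21. Total P_a = 8.996+51.21 = 60.21 kN/m.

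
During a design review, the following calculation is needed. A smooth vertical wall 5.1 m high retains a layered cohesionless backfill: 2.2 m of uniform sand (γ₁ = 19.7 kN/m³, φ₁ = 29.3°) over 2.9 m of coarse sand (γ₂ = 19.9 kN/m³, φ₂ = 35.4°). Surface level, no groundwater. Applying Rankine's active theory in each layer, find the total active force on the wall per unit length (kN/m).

72.1 kN/m

K_a1 = tan²(45°−29.3°/2) = 0.3428; K_a2 = tan²(45°−35.4°/2) = 0.2664.
Layer 1: σ at base = K_a1 γ₁ h₁ = 14.86 kPa; P₁ = ½×14.86×2.2 = 16.34.
Layer 2: σ_v at top = γ₁h₁ = 43.34; σ_h top = K_a2×43.34 = 11.55; σ_h base = K_a2×(43.34+19.9×2.9) = 26.92.
P₂ = ½(11.55+26.92)×2.9 = 55.77. Total P_a = 16.34+55.77 = 72.12 kN/m.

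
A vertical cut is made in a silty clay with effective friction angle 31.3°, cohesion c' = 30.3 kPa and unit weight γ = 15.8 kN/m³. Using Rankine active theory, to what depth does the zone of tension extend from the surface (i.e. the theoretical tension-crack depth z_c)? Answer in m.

K_a = tan²(45° − 31.3°/2) = 0.3162; √K_a = 0.5623.
The active pressure is zero where K_a γ z = 2c√K_a, so z_c = 2c/(γ√K_a) = 2×30.3/(15.8×0.5623) = 6.821 m.

6.82 m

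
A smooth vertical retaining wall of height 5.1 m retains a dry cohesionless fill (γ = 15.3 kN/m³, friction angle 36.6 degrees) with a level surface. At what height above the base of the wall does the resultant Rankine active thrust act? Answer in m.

1.70 m

K_a = 0.2530.
The pressure distribution is triangular, so the resultant acts at H/3 above the base = 5.1/3 = 1.700 m.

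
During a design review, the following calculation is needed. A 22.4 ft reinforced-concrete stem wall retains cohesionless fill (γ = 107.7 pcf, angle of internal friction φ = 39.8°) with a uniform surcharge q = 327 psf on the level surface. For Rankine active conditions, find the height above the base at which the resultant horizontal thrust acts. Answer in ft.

8.26 ft

K_a = 0.2194.
Triangular part P₁ = ½K_aγH² = 5929 at H/3 = 7.467 ft; rectangular part P₂ = K_a q H = 1607 at H/2 = 11.20 ft.
ȳ = (P₁·7.467 + P₂·11.20)/(P₁+P₂) = 8.263 ft.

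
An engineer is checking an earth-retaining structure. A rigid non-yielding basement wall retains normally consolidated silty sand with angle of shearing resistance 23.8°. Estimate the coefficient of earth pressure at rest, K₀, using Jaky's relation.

K₀ = 1 − sin φ' = 1 − sin 23.8° = 0.5965.

0.596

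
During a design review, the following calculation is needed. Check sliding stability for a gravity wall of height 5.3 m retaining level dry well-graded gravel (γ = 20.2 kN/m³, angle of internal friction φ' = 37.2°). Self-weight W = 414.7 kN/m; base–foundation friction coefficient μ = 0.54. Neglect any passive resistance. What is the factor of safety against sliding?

K_a = tan²(45° − 37.2°/2) = 0.2464.
P_a = ½K_aγH² = 0.5×0.2464×20.2×5.3² = 69.91 kN/m, acting at H/3 = 1.767 m above the base.
FS_sliding = μW / P_a = 0.54×414.7 / 69.91 = 3.203.

3.20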